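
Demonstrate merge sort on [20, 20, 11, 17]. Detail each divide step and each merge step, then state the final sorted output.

Merge sort trace:

Split: [20, 20, 11, 17] -> [20, 20] and [11, 17]
  Split: [20, 20] -> [20] and [20]
  Merge: [20] + [20] -> [20, 20]
  Split: [11, 17] -> [11] and [17]
  Merge: [11] + [17] -> [11, 17]
Merge: [20, 20] + [11, 17] -> [11, 17, 20, 20]

Final sorted array: [11, 17, 20, 20]

The merge sort proceeds by recursively splitting the array and merging sorted halves.
After all merges, the sorted array is [11, 17, 20, 20].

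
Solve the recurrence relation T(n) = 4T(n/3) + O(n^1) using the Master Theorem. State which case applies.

Master Theorem for T(n) = 4T(n/3) + O(n^1):

a = 4, b = 3, c = 1
log_b(a) = log_3(4) = 1.2619

Case 1: c = 1 < log_3(4) = 1.2619
T(n) = O(n^(log_3 4))

For T(n) = 4T(n/3) + O(n^1): log_3(4) = 1.2619. This is Case 1 of the Master Theorem (c < log_b(a), work dominated by leaves), giving O(n^(log_3 4)).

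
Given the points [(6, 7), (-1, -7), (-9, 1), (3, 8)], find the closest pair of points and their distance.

Computing all pairwise distances among 4 points:

d((6, 7), (-1, -7)) = 15.6525
d((6, 7), (-9, 1)) = 16.1555
d((6, 7), (3, 8)) = 3.1623 <-- minimum
d((-1, -7), (-9, 1)) = 11.3137
d((-1, -7), (3, 8)) = 15.5242
d((-9, 1), (3, 8)) = 13.8924

Closest pair: (6, 7) and (3, 8) with distance 3.1623

The closest pair is (6, 7) and (3, 8) with Euclidean distance 3.1623. For 4 points, brute-force pairwise comparison is shown above. For large n, the divide-and-conquer algorithm (sort by x, recurse on halves, check the dividing strip) achieves O(n log n).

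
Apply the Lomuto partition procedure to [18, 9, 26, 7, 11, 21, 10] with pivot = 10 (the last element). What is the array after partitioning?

Lomuto partition with pivot = 10:

Initial array: [18, 9, 26, 7, 11, 21, 10]

arr[0]=18 > 10: no swap
arr[1]=9 <= 10: swap with position 0, array becomes [9, 18, 26, 7, 11, 21, 10]
arr[2]=26 > 10: no swap
arr[3]=7 <= 10: swap with position 1, array becomes [9, 7, 26, 18, 11, 21, 10]
arr[4]=11 > 10: no swap
arr[5]=21 > 10: no swap

Place pivot at position 2: [9, 7, 10, 18, 11, 21, 26]
Pivot position: 2

After partitioning with pivot 10, the array becomes [9, 7, 10, 18, 11, 21, 26]. The pivot is placed at index 2. All elements to the left of the pivot are <= 10, and all elements to the right are > 10.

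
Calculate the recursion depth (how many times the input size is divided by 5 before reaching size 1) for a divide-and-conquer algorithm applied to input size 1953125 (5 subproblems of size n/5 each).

For divide and conquer with division factor 5:

Problem sizes at each level:
Level 0: 1953125
Level 1: 390625
Level 2: 78125
Level 3: 15625
Level 4: 3125
Level 5: 625
Level 6: 125
Level 7: 25
Level 8: 5
Level 9: 1

The root is level 0 and the size-1 base case is level 9 (the tree spans levels 0 through 9, i.e. 10 levels counting the root), so the depth is the number of divisions: log_5(1953125) = 9

The recursion tree depth is log_5(1953125) = 9. At each level, the problem size is divided by 5, so it takes 9 divisions to reduce to a base case of size 1. The algorithm makes 5 recursive calls at each level.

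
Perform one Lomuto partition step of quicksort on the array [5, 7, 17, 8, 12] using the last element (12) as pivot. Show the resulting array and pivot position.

Lomuto partition with pivot = 12:

Initial array: [5, 7, 17, 8, 12]

arr[0]=5 <= 12: swap with position 0, array becomes [5, 7, 17, 8, 12]
arr[1]=7 <= 12: swap with position 1, array becomes [5, 7, 17, 8, 12]
arr[2]=17 > 12: no swap
arr[3]=8 <= 12: swap with position 2, array becomes [5, 7, 8, 17, 12]

Place pivot at position 3: [5, 7, 8, 12, 17]
Pivot position: 3

After partitioning with pivot 12, the array becomes [5, 7, 8, 12, 17]. The pivot is placed at index 3. All elements to the left of the pivot are <= 12, and all elements to the right are > 12.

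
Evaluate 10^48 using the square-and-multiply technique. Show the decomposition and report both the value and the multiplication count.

Computing 10^48 by squaring (build up from 10^1; each line after the first costs one multiplication):

10^1 = 10
10^2 = (10^1)^2 = 10^2 = 100
10^3 = 10 * 10^2 = 10 * 100 = 1000
10^6 = (10^3)^2 = 1000^2 = 1000000
10^12 = (10^6)^2 = 1000000^2 = 1000000000000
10^24 = (10^12)^2 = 1000000000000^2 = 1000000000000000000000000
10^48 = (10^24)^2 = 1000000000000000000000000^2 = 1000000000000000000000000000000000000000000000000

Result: 1000000000000000000000000000000000000000000000000
Multiplications needed: 6 (6 lines after 10^1)

10^48 = 1000000000000000000000000000000000000000000000000. Using exponentiation by squaring, this requires 6 multiplications. The key idea: if the exponent is even, square the half-power; if odd, multiply by the base once.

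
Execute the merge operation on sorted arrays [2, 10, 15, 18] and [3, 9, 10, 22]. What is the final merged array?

Merging process:

Compare 2 vs 3: take 2 from left. Merged: [2]
Compare 10 vs 3: take 3 from right. Merged: [2, 3]
Compare 10 vs 9: take 9 from right. Merged: [2, 3, 9]
Compare 10 vs 10: take 10 from left. Merged: [2, 3, 9, 10]
Compare 15 vs 10: take 10 from right. Merged: [2, 3, 9, 10, 10]
Compare 15 vs 22: take 15 from left. Merged: [2, 3, 9, 10, 10, 15]
Compare 18 vs 22: take 18 from left. Merged: [2, 3, 9, 10, 10, 15, 18]
Append remaining from right: [22]. Merged: [2, 3, 9, 10, 10, 15, 18, 22]

Final merged array: [2, 3, 9, 10, 10, 15, 18, 22]
Total comparisons: 7

The merged array is [2, 3, 9, 10, 10, 15, 18, 22], requiring 7 comparisons. The merge step runs in O(n) time where n is the total number of elements.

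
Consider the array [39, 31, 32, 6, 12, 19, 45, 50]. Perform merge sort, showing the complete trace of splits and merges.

Merge sort trace:

Split: [39, 31, 32, 6, 12, 19, 45, 50] -> [39, 31, 32, 6] and [12, 19, 45, 50]
  Split: [39, 31, 32, 6] -> [39, 31] and [32, 6]
    Split: [39, 31] -> [39] and [31]
    Merge: [39] + [31] -> [31, 39]
    Split: [32, 6] -> [32] and [6]
    Merge: [32] + [6] -> [6, 32]
  Merge: [31, 39] + [6, 32] -> [6, 31, 32, 39]
  Split: [12, 19, 45, 50] -> [12, 19] and [45, 50]
    Split: [12, 19] -> [12] and [19]
    Merge: [12] + [19] -> [12, 19]
    Split: [45, 50] -> [45] and [50]
    Merge: [45] + [50] -> [45, 50]
  Merge: [12, 19] + [45, 50] -> [12, 19, 45, 50]
Merge: [6, 31, 32, 39] + [12, 19, 45, 50] -> [6, 12, 19, 31, 32, 39, 45, 50]

Final sorted array: [6, 12, 19, 31, 32, 39, 45, 50]

The merge sort proceeds by recursively splitting the array and merging sorted halves.
After all merges, the sorted array is [6, 12, 19, 31, 32, 39, 45, 50].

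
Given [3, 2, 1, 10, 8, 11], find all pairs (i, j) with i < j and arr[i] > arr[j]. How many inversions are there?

Finding inversions in [3, 2, 1, 10, 8, 11]:

(0, 1): arr[0]=3 > arr[1]=2
(0, 2): arr[0]=3 > arr[2]=1
(1, 2): arr[1]=2 > arr[2]=1
(3, 4): arr[3]=10 > arr[4]=8

Total inversions: 4

The array has 4 inversion(s): (0,1), (0,2), (1,2), (3,4). Each pair (i,j) satisfies i < j and arr[i] > arr[j].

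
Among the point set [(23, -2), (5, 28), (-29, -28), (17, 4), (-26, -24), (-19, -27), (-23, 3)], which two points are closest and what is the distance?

Computing all pairwise distances among 7 points:

d((23, -2), (5, 28)) = 34.9857
d((23, -2), (-29, -28)) = 58.1378
d((23, -2), (17, 4)) = 8.4853
d((23, -2), (-26, -24)) = 53.7122
d((23, -2), (-19, -27)) = 48.8774
d((23, -2), (-23, 3)) = 46.2709
d((5, 28), (-29, -28)) = 65.5134
d((5, 28), (17, 4)) = 26.8328
d((5, 28), (-26, -24)) = 60.5392
d((5, 28), (-19, -27)) = 60.0083
d((5, 28), (-23, 3)) = 37.5366
d((-29, -28), (17, 4)) = 56.0357
d((-29, -28), (-26, -24)) = 5.0 <-- minimum
d((-29, -28), (-19, -27)) = 10.0499
d((-29, -28), (-23, 3)) = 31.5753
d((17, 4), (-26, -24)) = 51.3128
d((17, 4), (-19, -27)) = 47.5079
d((17, 4), (-23, 3)) = 40.0125
d((-26, -24), (-19, -27)) = 7.6158
d((-26, -24), (-23, 3)) = 27.1662
d((-19, -27), (-23, 3)) = 30.2655

Closest pair: (-29, -28) and (-26, -24) with distance 5.0

The closest pair is (-29, -28) and (-26, -24) with Euclidean distance 5.0. For 7 points, brute-force pairwise comparison is shown above. For large n, the divide-and-conquer algorithm (sort by x, recurse on halves, check the dividing strip) achieves O(n log n).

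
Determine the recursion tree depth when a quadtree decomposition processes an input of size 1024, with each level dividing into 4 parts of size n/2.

For divide and conquer with division factor 2:

Problem sizes at each level:
Level 0: 1024
Level 1: 512
Level 2: 256
Level 3: 128
Level 4: 64
Level 5: 32
Level 6: 16
Level 7: 8
Level 8: 4
Level 9: 2
Level 10: 1

The root is level 0 and the size-1 base case is level 10 (the tree spans levels 0 through 10, i.e. 11 levels counting the root), so the depth is the number of divisions: log_2(1024) = 10

The recursion tree depth is log_2(1024) = 10. At each level, the problem size is divided by 2, so it takes 10 divisions to reduce to a base case of size 1. The algorithm makes 4 recursive calls at each level.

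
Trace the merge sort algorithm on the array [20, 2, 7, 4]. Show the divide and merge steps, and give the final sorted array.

Merge sort trace:

Split: [20, 2, 7, 4] -> [20, 2] and [7, 4]
  Split: [20, 2] -> [20] and [2]
  Merge: [20] + [2] -> [2, 20]
  Split: [7, 4] -> [7] and [4]
  Merge: [7] + [4] -> [4, 7]
Merge: [2, 20] + [4, 7] -> [2, 4, 7, 20]

Final sorted array: [2, 4, 7, 20]

The merge sort proceeds by recursively splitting the array and merging sorted halves.
After all merges, the sorted array is [2, 4, 7, 20].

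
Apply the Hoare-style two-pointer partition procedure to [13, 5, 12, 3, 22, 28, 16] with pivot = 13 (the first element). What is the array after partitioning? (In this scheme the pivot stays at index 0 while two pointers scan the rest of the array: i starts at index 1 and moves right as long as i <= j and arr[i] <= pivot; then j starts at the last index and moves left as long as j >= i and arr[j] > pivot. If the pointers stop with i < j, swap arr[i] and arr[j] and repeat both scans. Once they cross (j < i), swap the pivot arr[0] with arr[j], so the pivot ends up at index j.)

Hoare-style two-pointer partition with pivot = 13:

Initial array: [13, 5, 12, 3, 22, 28, 16]

Pointers start at i = 1, j = 6.
i ends at 4, j ends at 3: the pointers have crossed (j < i), so scanning stops.

Swap pivot arr[0] with arr[3] to place pivot at position 3: [3, 5, 12, 13, 22, 28, 16]
Pivot position: 3

After partitioning with pivot 13, the array becomes [3, 5, 12, 13, 22, 28, 16]. The pivot is placed at index 3. All elements to the left of the pivot are <= 13, and all elements to the right are > 13.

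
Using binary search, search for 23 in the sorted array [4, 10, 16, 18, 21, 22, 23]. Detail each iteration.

Binary search for 23 in [4, 10, 16, 18, 21, 22, 23]:

lo=0, hi=6, mid=3, arr[mid]=18 -> 18 < 23, search right half
lo=4, hi=6, mid=5, arr[mid]=22 -> 22 < 23, search right half
lo=6, hi=6, mid=6, arr[mid]=23 -> Found target at index 6!

Binary search finds 23 at index 6 after 3 comparisons. The search repeatedly halves the search space by comparing with the middle element.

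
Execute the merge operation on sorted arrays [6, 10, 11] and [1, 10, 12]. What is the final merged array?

Merging process:

Compare 6 vs 1: take 1 from right. Merged: [1]
Compare 6 vs 10: take 6 from left. Merged: [1, 6]
Compare 10 vs 10: take 10 from left. Merged: [1, 6, 10]
Compare 11 vs 10: take 10 from right. Merged: [1, 6, 10, 10]
Compare 11 vs 12: take 11 from left. Merged: [1, 6, 10, 10, 11]
Append remaining from right: [12]. Merged: [1, 6, 10, 10, 11, 12]

Final merged array: [1, 6, 10, 10, 11, 12]
Total comparisons: 5

The merged array is [1, 6, 10, 10, 11, 12], requiring 5 comparisons. The merge step runs in O(n) time where n is the total number of elements.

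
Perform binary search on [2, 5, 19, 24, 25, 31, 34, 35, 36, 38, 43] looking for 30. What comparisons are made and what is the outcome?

Binary search for 30 in [2, 5, 19, 24, 25, 31, 34, 35, 36, 38, 43]:

lo=0, hi=10, mid=5, arr[mid]=31 -> 31 > 30, search left half
lo=0, hi=4, mid=2, arr[mid]=19 -> 19 < 30, search right half
lo=3, hi=4, mid=3, arr[mid]=24 -> 24 < 30, search right half
lo=4, hi=4, mid=4, arr[mid]=25 -> 25 < 30, search right half
lo=5 > hi=4, target 30 not found

Binary search determines that 30 is not in the array after 4 comparisons. The search space was exhausted without finding the target.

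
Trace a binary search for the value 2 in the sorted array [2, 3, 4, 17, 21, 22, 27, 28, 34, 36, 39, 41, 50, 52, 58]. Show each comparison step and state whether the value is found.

Binary search for 2 in [2, 3, 4, 17, 21, 22, 27, 28, 34, 36, 39, 41, 50, 52, 58]:

lo=0, hi=14, mid=7, arr[mid]=28 -> 28 > 2, search left half
lo=0, hi=6, mid=3, arr[mid]=17 -> 17 > 2, search left half
lo=0, hi=2, mid=1, arr[mid]=3 -> 3 > 2, search left half
lo=0, hi=0, mid=0, arr[mid]=2 -> Found target at index 0!

Binary search finds 2 at index 0 after 4 comparisons. The search repeatedly halves the search space by comparing with the middle element.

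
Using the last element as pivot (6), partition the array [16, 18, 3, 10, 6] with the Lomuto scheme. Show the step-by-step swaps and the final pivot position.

Lomuto partition with pivot = 6:

Initial array: [16, 18, 3, 10, 6]

arr[0]=16 > 6: no swap
arr[1]=18 > 6: no swap
arr[2]=3 <= 6: swap with position 0, array becomes [3, 18, 16, 10, 6]
arr[3]=10 > 6: no swap

Place pivot at position 1: [3, 6, 16, 10, 18]
Pivot position: 1

After partitioning with pivot 6, the array becomes [3, 6, 16, 10, 18]. The pivot is placed at index 1. All elements to the left of the pivot are <= 6, and all elements to the right are > 6.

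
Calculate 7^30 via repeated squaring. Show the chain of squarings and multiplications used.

Computing 7^30 by squaring (build up from 7^1; each line after the first costs one multiplication):

7^1 = 7
7^2 = (7^1)^2 = 7^2 = 49
7^3 = 7 * 7^2 = 7 * 49 = 343
7^6 = (7^3)^2 = 343^2 = 117649
7^7 = 7 * 7^6 = 7 * 117649 = 823543
7^14 = (7^7)^2 = 823543^2 = 678223072849
7^15 = 7 * 7^14 = 7 * 678223072849 = 4747561509943
7^30 = (7^15)^2 = 4747561509943^2 = 22539340290692258087863249

Result: 22539340290692258087863249
Multiplications needed: 7 (7 lines after 7^1)

7^30 = 22539340290692258087863249. Using exponentiation by squaring, this requires 7 multiplications. The key idea: if the exponent is even, square the half-power; if odd, multiply by the base once.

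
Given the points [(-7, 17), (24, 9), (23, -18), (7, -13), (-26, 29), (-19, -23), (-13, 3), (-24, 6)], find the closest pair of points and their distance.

Computing all pairwise distances among 8 points:

d((-7, 17), (24, 9)) = 32.0156
d((-7, 17), (23, -18)) = 46.0977
d((-7, 17), (7, -13)) = 33.1059
d((-7, 17), (-26, 29)) = 22.4722
d((-7, 17), (-19, -23)) = 41.7612
d((-7, 17), (-13, 3)) = 15.2315
d((-7, 17), (-24, 6)) = 20.2485
d((24, 9), (23, -18)) = 27.0185
d((24, 9), (7, -13)) = 27.8029
d((24, 9), (-26, 29)) = 53.8516
d((24, 9), (-19, -23)) = 53.6004
d((24, 9), (-13, 3)) = 37.4833
d((24, 9), (-24, 6)) = 48.0937
d((23, -18), (7, -13)) = 16.7631
d((23, -18), (-26, 29)) = 67.897
d((23, -18), (-19, -23)) = 42.2966
d((23, -18), (-13, 3)) = 41.6773
d((23, -18), (-24, 6)) = 52.7731
d((7, -13), (-26, 29)) = 53.4135
d((7, -13), (-19, -23)) = 27.8568
d((7, -13), (-13, 3)) = 25.6125
d((7, -13), (-24, 6)) = 36.3593
d((-26, 29), (-19, -23)) = 52.469
d((-26, 29), (-13, 3)) = 29.0689
d((-26, 29), (-24, 6)) = 23.0868
d((-19, -23), (-13, 3)) = 26.6833
d((-19, -23), (-24, 6)) = 29.4279
d((-13, 3), (-24, 6)) = 11.4018 <-- minimum

Closest pair: (-13, 3) and (-24, 6) with distance 11.4018

The closest pair is (-13, 3) and (-24, 6) with Euclidean distance 11.4018. For 8 points, brute-force pairwise comparison is shown above. For large n, the divide-and-conquer algorithm (sort by x, recurse on halves, check the dividing strip) achieves O(n log n).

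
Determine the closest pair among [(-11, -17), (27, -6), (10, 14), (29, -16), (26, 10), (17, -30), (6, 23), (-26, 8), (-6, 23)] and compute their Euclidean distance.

Computing all pairwise distances among 9 points:

d((-11, -17), (27, -6)) = 39.5601
d((-11, -17), (10, 14)) = 37.4433
d((-11, -17), (29, -16)) = 40.0125
d((-11, -17), (26, 10)) = 45.8039
d((-11, -17), (17, -30)) = 30.8707
d((-11, -17), (6, 23)) = 43.4626
d((-11, -17), (-26, 8)) = 29.1548
d((-11, -17), (-6, 23)) = 40.3113
d((27, -6), (10, 14)) = 26.2488
d((27, -6), (29, -16)) = 10.198
d((27, -6), (26, 10)) = 16.0312
d((27, -6), (17, -30)) = 26.0
d((27, -6), (6, 23)) = 35.805
d((27, -6), (-26, 8)) = 54.8179
d((27, -6), (-6, 23)) = 43.9318
d((10, 14), (29, -16)) = 35.5106
d((10, 14), (26, 10)) = 16.4924
d((10, 14), (17, -30)) = 44.5533
d((10, 14), (6, 23)) = 9.8489 <-- minimum
d((10, 14), (-26, 8)) = 36.4966
d((10, 14), (-6, 23)) = 18.3576
d((29, -16), (26, 10)) = 26.1725
d((29, -16), (17, -30)) = 18.4391
d((29, -16), (6, 23)) = 45.2769
d((29, -16), (-26, 8)) = 60.0083
d((29, -16), (-6, 23)) = 52.4023
d((26, 10), (17, -30)) = 41.0
d((26, 10), (6, 23)) = 23.8537
d((26, 10), (-26, 8)) = 52.0384
d((26, 10), (-6, 23)) = 34.5398
d((17, -30), (6, 23)) = 54.1295
d((17, -30), (-26, 8)) = 57.3847
d((17, -30), (-6, 23)) = 57.7754
d((6, 23), (-26, 8)) = 35.3412
d((6, 23), (-6, 23)) = 12.0
d((-26, 8), (-6, 23)) = 25.0

Closest pair: (10, 14) and (6, 23) with distance 9.8489

The closest pair is (10, 14) and (6, 23) with Euclidean distance 9.8489. For 9 points, brute-force pairwise comparison is shown above. For large n, the divide-and-conquer algorithm (sort by x, recurse on halves, check the dividing strip) achieves O(n log n).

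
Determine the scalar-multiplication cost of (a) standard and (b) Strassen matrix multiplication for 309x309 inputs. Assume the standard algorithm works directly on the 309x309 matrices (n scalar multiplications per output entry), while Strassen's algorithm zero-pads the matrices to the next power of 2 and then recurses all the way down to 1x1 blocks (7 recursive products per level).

Matrix multiplication for 309x309 matrices:

Strassen's algorithm requires power-of-2 dimensions. Pad 309x309 to 512x512 (next power of 2).

Standard algorithm: 309^3 = 29503629 multiplications
Strassen's algorithm: 7^(log2(512)) = 7^9 = 40353607 multiplications
Difference: 29503629 - 40353607 = -10849978 (Strassen uses MORE here due to padding overhead — for small or just-over-power-of-2 n, padding can outweigh the per-level savings)

Standard: 29503629 multiplications (309^3). Strassen: 40353607 multiplications (7^9, after padding to 512x512). Strassen reduces 8 recursive multiplications to 7 at each level.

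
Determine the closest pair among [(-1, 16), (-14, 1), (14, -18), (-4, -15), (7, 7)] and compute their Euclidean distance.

Computing all pairwise distances among 5 points:

d((-1, 16), (-14, 1)) = 19.8494
d((-1, 16), (14, -18)) = 37.1618
d((-1, 16), (-4, -15)) = 31.1448
d((-1, 16), (7, 7)) = 12.0416 <-- minimum
d((-14, 1), (14, -18)) = 33.8378
d((-14, 1), (-4, -15)) = 18.868
d((-14, 1), (7, 7)) = 21.8403
d((14, -18), (-4, -15)) = 18.2483
d((14, -18), (7, 7)) = 25.9615
d((-4, -15), (7, 7)) = 24.5967

Closest pair: (-1, 16) and (7, 7) with distance 12.0416

The closest pair is (-1, 16) and (7, 7) with Euclidean distance 12.0416. For 5 points, brute-force pairwise comparison is shown above. For large n, the divide-and-conquer algorithm (sort by x, recurse on halves, check the dividing strip) achieves O(n log n).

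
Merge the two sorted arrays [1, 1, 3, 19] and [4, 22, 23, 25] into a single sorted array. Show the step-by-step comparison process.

Merging process:

Compare 1 vs 4: take 1 from left. Merged: [1]
Compare 1 vs 4: take 1 from left. Merged: [1, 1]
Compare 3 vs 4: take 3 from left. Merged: [1, 1, 3]
Compare 19 vs 4: take 4 from right. Merged: [1, 1, 3, 4]
Compare 19 vs 22: take 19 from left. Merged: [1, 1, 3, 4, 19]
Append remaining from right: [22, 23, 25]. Merged: [1, 1, 3, 4, 19, 22, 23, 25]

Final merged array: [1, 1, 3, 4, 19, 22, 23, 25]
Total comparisons: 5

The merged array is [1, 1, 3, 4, 19, 22, 23, 25], requiring 5 comparisons. The merge step runs in O(n) time where n is the total number of elements.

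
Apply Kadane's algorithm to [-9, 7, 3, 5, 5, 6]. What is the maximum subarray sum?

Using Kadane's algorithm on [-9, 7, 3, 5, 5, 6]:

Scanning through the array:
Position 1 (value 7): max_ending_here = 7, max_so_far = 7
Position 2 (value 3): max_ending_here = 10, max_so_far = 10
Position 3 (value 5): max_ending_here = 15, max_so_far = 15
Position 4 (value 5): max_ending_here = 20, max_so_far = 20
Position 5 (value 6): max_ending_here = 26, max_so_far = 26

Maximum subarray: [7, 3, 5, 5, 6]
Maximum sum: 26

The maximum subarray is [7, 3, 5, 5, 6] with sum 26. This subarray runs from index 1 to index 5.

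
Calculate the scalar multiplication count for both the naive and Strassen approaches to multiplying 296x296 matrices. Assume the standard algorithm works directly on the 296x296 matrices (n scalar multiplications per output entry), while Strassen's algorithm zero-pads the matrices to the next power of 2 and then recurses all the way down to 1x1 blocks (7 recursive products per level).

Matrix multiplication for 296x296 matrices:

Strassen's algorithm requires power-of-2 dimensions. Pad 296x296 to 512x512 (next power of 2).

Standard algorithm: 296^3 = 25934336 multiplications
Strassen's algorithm: 7^(log2(512)) = 7^9 = 40353607 multiplications
Difference: 25934336 - 40353607 = -14419271 (Strassen uses MORE here due to padding overhead — for small or just-over-power-of-2 n, padding can outweigh the per-level savings)

Standard: 25934336 multiplications (296^3). Strassen: 40353607 multiplications (7^9, after padding to 512x512). Strassen reduces 8 recursive multiplications to 7 at each level.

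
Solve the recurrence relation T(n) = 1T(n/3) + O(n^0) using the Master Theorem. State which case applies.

Master Theorem for T(n) = 1T(n/3) + O(n^0):

a = 1, b = 3, c = 0
log_b(a) = log_3(1) = 0.0000

Case 2: c = 0 = log_3(1) = 0.0000
T(n) = O(n^0 log n) = O(log n)

For T(n) = 1T(n/3) + O(n^0): log_3(1) = 0.0000. This is Case 2 of the Master Theorem (c = log_b(a), equal work at all levels), giving O(log n).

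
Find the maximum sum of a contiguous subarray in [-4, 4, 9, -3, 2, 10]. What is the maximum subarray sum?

Using Kadane's algorithm on [-4, 4, 9, -3, 2, 10]:

Scanning through the array:
Position 1 (value 4): max_ending_here = 4, max_so_far = 4
Position 2 (value 9): max_ending_here = 13, max_so_far = 13
Position 3 (value -3): max_ending_here = 10, max_so_far = 13
Position 4 (value 2): max_ending_here = 12, max_so_far = 13
Position 5 (value 10): max_ending_here = 22, max_so_far = 22

Maximum subarray: [4, 9, -3, 2, 10]
Maximum sum: 22

The maximum subarray is [4, 9, -3, 2, 10] with sum 22. This subarray runs from index 1 to index 5.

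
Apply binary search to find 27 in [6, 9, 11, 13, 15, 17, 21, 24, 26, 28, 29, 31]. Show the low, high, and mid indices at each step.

Binary search for 27 in [6, 9, 11, 13, 15, 17, 21, 24, 26, 28, 29, 31]:

lo=0, hi=11, mid=5, arr[mid]=17 -> 17 < 27, search right half
lo=6, hi=11, mid=8, arr[mid]=26 -> 26 < 27, search right half
lo=9, hi=11, mid=10, arr[mid]=29 -> 29 > 27, search left half
lo=9, hi=9, mid=9, arr[mid]=28 -> 28 > 27, search left half
lo=9 > hi=8, target 27 not found

Binary search determines that 27 is not in the array after 4 comparisons. The search space was exhausted without finding the target.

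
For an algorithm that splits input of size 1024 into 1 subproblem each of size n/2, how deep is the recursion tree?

For divide and conquer with division factor 2:

Problem sizes at each level:
Level 0: 1024
Level 1: 512
Level 2: 256
Level 3: 128
Level 4: 64
Level 5: 32
Level 6: 16
Level 7: 8
Level 8: 4
Level 9: 2
Level 10: 1

The root is level 0 and the size-1 base case is level 10 (the tree spans levels 0 through 10, i.e. 11 levels counting the root), so the depth is the number of divisions: log_2(1024) = 10

The recursion tree depth is log_2(1024) = 10. At each level, the problem size is divided by 2, so it takes 10 divisions to reduce to a base case of size 1. The algorithm makes 1 recursive call at each level.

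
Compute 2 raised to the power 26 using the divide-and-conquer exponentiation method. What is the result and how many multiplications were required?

Computing 2^26 by squaring (build up from 2^1; each line after the first costs one multiplication):

2^1 = 2
2^2 = (2^1)^2 = 2^2 = 4
2^3 = 2 * 2^2 = 2 * 4 = 8
2^6 = (2^3)^2 = 8^2 = 64
2^12 = (2^6)^2 = 64^2 = 4096
2^13 = 2 * 2^12 = 2 * 4096 = 8192
2^26 = (2^13)^2 = 8192^2 = 67108864

Result: 67108864
Multiplications needed: 6 (6 lines after 2^1)

2^26 = 67108864. Using exponentiation by squaring, this requires 6 multiplications. The key idea: if the exponent is even, square the half-power; if odd, multiply by the base once.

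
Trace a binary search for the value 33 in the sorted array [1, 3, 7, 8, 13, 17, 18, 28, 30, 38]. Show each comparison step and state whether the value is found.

Binary search for 33 in [1, 3, 7, 8, 13, 17, 18, 28, 30, 38]:

lo=0, hi=9, mid=4, arr[mid]=13 -> 13 < 33, search right half
lo=5, hi=9, mid=7, arr[mid]=28 -> 28 < 33, search right half
lo=8, hi=9, mid=8, arr[mid]=30 -> 30 < 33, search right half
lo=9, hi=9, mid=9, arr[mid]=38 -> 38 > 33, search left half
lo=9 > hi=8, target 33 not found

Binary search determines that 33 is not in the array after 4 comparisons. The search space was exhausted without finding the target.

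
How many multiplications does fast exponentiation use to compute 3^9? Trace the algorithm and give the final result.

Computing 3^9 by squaring (build up from 3^1; each line after the first costs one multiplication):

3^1 = 3
3^2 = (3^1)^2 = 3^2 = 9
3^4 = (3^2)^2 = 9^2 = 81
3^8 = (3^4)^2 = 81^2 = 6561
3^9 = 3 * 3^8 = 3 * 6561 = 19683

Result: 19683
Multiplications needed: 4 (4 lines after 3^1)

3^9 = 19683. Using exponentiation by squaring, this requires 4 multiplications. The key idea: if the exponent is even, square the half-power; if odd, multiply by the base once.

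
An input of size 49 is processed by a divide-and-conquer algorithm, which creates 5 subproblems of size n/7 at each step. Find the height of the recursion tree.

For divide and conquer with division factor 7:

Problem sizes at each level:
Level 0: 49
Level 1: 7
Level 2: 1

The root is level 0 and the size-1 base case is level 2 (the tree spans levels 0 through 2, i.e. 3 levels counting the root), so the depth is the number of divisions: log_7(49) = 2

The recursion tree depth is log_7(49) = 2. At each level, the problem size is divided by 7, so it takes 2 divisions to reduce to a base case of size 1. The algorithm makes 5 recursive calls at each level.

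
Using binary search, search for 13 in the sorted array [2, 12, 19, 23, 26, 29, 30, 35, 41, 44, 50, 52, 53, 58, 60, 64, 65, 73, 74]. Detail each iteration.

Binary search for 13 in [2, 12, 19, 23, 26, 29, 30, 35, 41, 44, 50, 52, 53, 58, 60, 64, 65, 73, 74]:

lo=0, hi=18, mid=9, arr[mid]=44 -> 44 > 13, search left half
lo=0, hi=8, mid=4, arr[mid]=26 -> 26 > 13, search left half
lo=0, hi=3, mid=1, arr[mid]=12 -> 12 < 13, search right half
lo=2, hi=3, mid=2, arr[mid]=19 -> 19 > 13, search left half
lo=2 > hi=1, target 13 not found

Binary search determines that 13 is not in the array after 4 comparisons. The search space was exhausted without finding the target.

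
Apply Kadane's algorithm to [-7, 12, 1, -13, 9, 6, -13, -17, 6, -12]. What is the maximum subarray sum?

Using Kadane's algorithm on [-7, 12, 1, -13, 9, 6, -13, -17, 6, -12]:

Scanning through the array:
Position 1 (value 12): max_ending_here = 12, max_so_far = 12
Position 2 (value 1): max_ending_here = 13, max_so_far = 13
Position 3 (value -13): max_ending_here = 0, max_so_far = 13
Position 4 (value 9): max_ending_here = 9, max_so_far = 13
Position 5 (value 6): max_ending_here = 15, max_so_far = 15
Position 6 (value -13): max_ending_here = 2, max_so_far = 15
Position 7 (value -17): max_ending_here = -15, max_so_far = 15
Position 8 (value 6): max_ending_here = 6, max_so_far = 15
Position 9 (value -12): max_ending_here = -6, max_so_far = 15

Maximum subarray: [12, 1, -13, 9, 6]
Maximum sum: 15

The maximum subarray is [12, 1, -13, 9, 6] with sum 15. This subarray runs from index 1 to index 5.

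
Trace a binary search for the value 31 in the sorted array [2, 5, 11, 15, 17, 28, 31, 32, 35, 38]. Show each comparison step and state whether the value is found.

Binary search for 31 in [2, 5, 11, 15, 17, 28, 31, 32, 35, 38]:

lo=0, hi=9, mid=4, arr[mid]=17 -> 17 < 31, search right half
lo=5, hi=9, mid=7, arr[mid]=32 -> 32 > 31, search left half
lo=5, hi=6, mid=5, arr[mid]=28 -> 28 < 31, search right half
lo=6, hi=6, mid=6, arr[mid]=31 -> Found target at index 6!

Binary search finds 31 at index 6 after 4 comparisons. The search repeatedly halves the search space by comparing with the middle element.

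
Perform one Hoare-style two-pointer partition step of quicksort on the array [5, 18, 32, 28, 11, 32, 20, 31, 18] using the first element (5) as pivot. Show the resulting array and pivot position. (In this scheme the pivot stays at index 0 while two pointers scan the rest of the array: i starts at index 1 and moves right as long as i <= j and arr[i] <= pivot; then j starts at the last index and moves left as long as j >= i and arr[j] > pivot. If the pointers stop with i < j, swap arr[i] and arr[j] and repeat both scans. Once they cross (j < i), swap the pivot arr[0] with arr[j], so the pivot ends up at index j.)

Hoare-style two-pointer partition with pivot = 5:

Initial array: [5, 18, 32, 28, 11, 32, 20, 31, 18]

Pointers start at i = 1, j = 8.
i ends at 1, j ends at 0: the pointers have crossed (j < i), so scanning stops.

j = 0, so swapping arr[0] with arr[j] leaves the pivot at position 0: [5, 18, 32, 28, 11, 32, 20, 31, 18]
Pivot position: 0

After partitioning with pivot 5, the array becomes [5, 18, 32, 28, 11, 32, 20, 31, 18]. The pivot is placed at index 0. All elements to the left of the pivot are <= 5, and all elements to the right are > 5.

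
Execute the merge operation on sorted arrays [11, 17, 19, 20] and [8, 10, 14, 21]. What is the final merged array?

Merging process:

Compare 11 vs 8: take 8 from right. Merged: [8]
Compare 11 vs 10: take 10 from right. Merged: [8, 10]
Compare 11 vs 14: take 11 from left. Merged: [8, 10, 11]
Compare 17 vs 14: take 14 from right. Merged: [8, 10, 11, 14]
Compare 17 vs 21: take 17 from left. Merged: [8, 10, 11, 14, 17]
Compare 19 vs 21: take 19 from left. Merged: [8, 10, 11, 14, 17, 19]
Compare 20 vs 21: take 20 from left. Merged: [8, 10, 11, 14, 17, 19, 20]
Append remaining from right: [21]. Merged: [8, 10, 11, 14, 17, 19, 20, 21]

Final merged array: [8, 10, 11, 14, 17, 19, 20, 21]
Total comparisons: 7

The merged array is [8, 10, 11, 14, 17, 19, 20, 21], requiring 7 comparisons. The merge step runs in O(n) time where n is the total number of elements.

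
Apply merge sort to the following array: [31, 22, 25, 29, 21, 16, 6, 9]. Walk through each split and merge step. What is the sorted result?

Merge sort trace:

Split: [31, 22, 25, 29, 21, 16, 6, 9] -> [31, 22, 25, 29] and [21, 16, 6, 9]
  Split: [31, 22, 25, 29] -> [31, 22] and [25, 29]
    Split: [31, 22] -> [31] and [22]
    Merge: [31] + [22] -> [22, 31]
    Split: [25, 29] -> [25] and [29]
    Merge: [25] + [29] -> [25, 29]
  Merge: [22, 31] + [25, 29] -> [22, 25, 29, 31]
  Split: [21, 16, 6, 9] -> [21, 16] and [6, 9]
    Split: [21, 16] -> [21] and [16]
    Merge: [21] + [16] -> [16, 21]
    Split: [6, 9] -> [6] and [9]
    Merge: [6] + [9] -> [6, 9]
  Merge: [16, 21] + [6, 9] -> [6, 9, 16, 21]
Merge: [22, 25, 29, 31] + [6, 9, 16, 21] -> [6, 9, 16, 21, 22, 25, 29, 31]

Final sorted array: [6, 9, 16, 21, 22, 25, 29, 31]

The merge sort proceeds by recursively splitting the array and merging sorted halves.
After all merges, the sorted array is [6, 9, 16, 21, 22, 25, 29, 31].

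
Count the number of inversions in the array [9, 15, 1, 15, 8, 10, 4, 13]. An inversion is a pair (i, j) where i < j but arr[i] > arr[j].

Finding inversions in [9, 15, 1, 15, 8, 10, 4, 13]:

(0, 2): arr[0]=9 > arr[2]=1
(0, 4): arr[0]=9 > arr[4]=8
(0, 6): arr[0]=9 > arr[6]=4
(1, 2): arr[1]=15 > arr[2]=1
(1, 4): arr[1]=15 > arr[4]=8
(1, 5): arr[1]=15 > arr[5]=10
(1, 6): arr[1]=15 > arr[6]=4
(1, 7): arr[1]=15 > arr[7]=13
(3, 4): arr[3]=15 > arr[4]=8
(3, 5): arr[3]=15 > arr[5]=10
(3, 6): arr[3]=15 > arr[6]=4
(3, 7): arr[3]=15 > arr[7]=13
(4, 6): arr[4]=8 > arr[6]=4
(5, 6): arr[5]=10 > arr[6]=4

Total inversions: 14

The array has 14 inversion(s): (0,2), (0,4), (0,6), (1,2), (1,4), (1,5), (1,6), (1,7), (3,4), (3,5), (3,6), (3,7), (4,6), (5,6). Each pair (i,j) satisfies i < j and arr[i] > arr[j].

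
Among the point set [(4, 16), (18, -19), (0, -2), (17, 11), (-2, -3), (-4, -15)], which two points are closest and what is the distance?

Computing all pairwise distances among 6 points:

d((4, 16), (18, -19)) = 37.6962
d((4, 16), (0, -2)) = 18.4391
d((4, 16), (17, 11)) = 13.9284
d((4, 16), (-2, -3)) = 19.9249
d((4, 16), (-4, -15)) = 32.0156
d((18, -19), (0, -2)) = 24.7588
d((18, -19), (17, 11)) = 30.0167
d((18, -19), (-2, -3)) = 25.6125
d((18, -19), (-4, -15)) = 22.3607
d((0, -2), (17, 11)) = 21.4009
d((0, -2), (-2, -3)) = 2.2361 <-- minimum
d((0, -2), (-4, -15)) = 13.6015
d((17, 11), (-2, -3)) = 23.6008
d((17, 11), (-4, -15)) = 33.4215
d((-2, -3), (-4, -15)) = 12.1655

Closest pair: (0, -2) and (-2, -3) with distance 2.2361

The closest pair is (0, -2) and (-2, -3) with Euclidean distance 2.2361. For 6 points, brute-force pairwise comparison is shown above. For large n, the divide-and-conquer algorithm (sort by x, recurse on halves, check the dividing strip) achieves O(n log n).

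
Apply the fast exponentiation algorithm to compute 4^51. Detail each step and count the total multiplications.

Computing 4^51 by squaring (build up from 4^1; each line after the first costs one multiplication):

4^1 = 4
4^2 = (4^1)^2 = 4^2 = 16
4^3 = 4 * 4^2 = 4 * 16 = 64
4^6 = (4^3)^2 = 64^2 = 4096
4^12 = (4^6)^2 = 4096^2 = 16777216
4^24 = (4^12)^2 = 16777216^2 = 281474976710656
4^25 = 4 * 4^24 = 4 * 281474976710656 = 1125899906842624
4^50 = (4^25)^2 = 1125899906842624^2 = 1267650600228229401496703205376
4^51 = 4 * 4^50 = 4 * 1267650600228229401496703205376 = 5070602400912917605986812821504

Result: 5070602400912917605986812821504
Multiplications needed: 8 (8 lines after 4^1)

4^51 = 5070602400912917605986812821504. Using exponentiation by squaring, this requires 8 multiplications. The key idea: if the exponent is even, square the half-power; if odd, multiply by the base once.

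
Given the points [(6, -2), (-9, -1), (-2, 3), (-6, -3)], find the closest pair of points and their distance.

Computing all pairwise distances among 4 points:

d((6, -2), (-9, -1)) = 15.0333
d((6, -2), (-2, 3)) = 9.434
d((6, -2), (-6, -3)) = 12.0416
d((-9, -1), (-2, 3)) = 8.0623
d((-9, -1), (-6, -3)) = 3.6056 <-- minimum
d((-2, 3), (-6, -3)) = 7.2111

Closest pair: (-9, -1) and (-6, -3) with distance 3.6056

The closest pair is (-9, -1) and (-6, -3) with Euclidean distance 3.6056. For 4 points, brute-force pairwise comparison is shown above. For large n, the divide-and-conquer algorithm (sort by x, recurse on halves, check the dividing strip) achieves O(n log n).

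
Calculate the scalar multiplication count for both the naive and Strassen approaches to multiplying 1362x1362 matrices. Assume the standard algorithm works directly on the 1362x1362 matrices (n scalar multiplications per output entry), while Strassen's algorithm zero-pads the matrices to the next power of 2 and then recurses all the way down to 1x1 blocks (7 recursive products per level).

Matrix multiplication for 1362x1362 matrices:

Strassen's algorithm requires power-of-2 dimensions. Pad 1362x1362 to 2048x2048 (next power of 2).

Standard algorithm: 1362^3 = 2526569928 multiplications
Strassen's algorithm: 7^(log2(2048)) = 7^11 = 1977326743 multiplications
Savings: 2526569928 - 1977326743 = 549243185 multiplications

Standard: 2526569928 multiplications (1362^3). Strassen: 1977326743 multiplications (7^11, after padding to 2048x2048). Strassen reduces 8 recursive multiplications to 7 at each level.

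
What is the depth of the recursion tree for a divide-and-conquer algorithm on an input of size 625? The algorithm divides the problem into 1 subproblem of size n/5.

For divide and conquer with division factor 5:

Problem sizes at each level:
Level 0: 625
Level 1: 125
Level 2: 25
Level 3: 5
Level 4: 1

The root is level 0 and the size-1 base case is level 4 (the tree spans levels 0 through 4, i.e. 5 levels counting the root), so the depth is the number of divisions: log_5(625) = 4

The recursion tree depth is log_5(625) = 4. At each level, the problem size is divided by 5, so it takes 4 divisions to reduce to a base case of size 1. The algorithm makes 1 recursive call at each level.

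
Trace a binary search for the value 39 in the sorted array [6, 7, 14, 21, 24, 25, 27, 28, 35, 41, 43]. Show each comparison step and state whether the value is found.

Binary search for 39 in [6, 7, 14, 21, 24, 25, 27, 28, 35, 41, 43]:

lo=0, hi=10, mid=5, arr[mid]=25 -> 25 < 39, search right half
lo=6, hi=10, mid=8, arr[mid]=35 -> 35 < 39, search right half
lo=9, hi=10, mid=9, arr[mid]=41 -> 41 > 39, search left half
lo=9 > hi=8, target 39 not found

Binary search determines that 39 is not in the array after 3 comparisons. The search space was exhausted without finding the target.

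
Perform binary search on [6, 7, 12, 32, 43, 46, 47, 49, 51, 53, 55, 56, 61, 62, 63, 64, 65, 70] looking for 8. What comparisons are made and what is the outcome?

Binary search for 8 in [6, 7, 12, 32, 43, 46, 47, 49, 51, 53, 55, 56, 61, 62, 63, 64, 65, 70]:

lo=0, hi=17, mid=8, arr[mid]=51 -> 51 > 8, search left half
lo=0, hi=7, mid=3, arr[mid]=32 -> 32 > 8, search left half
lo=0, hi=2, mid=1, arr[mid]=7 -> 7 < 8, search right half
lo=2, hi=2, mid=2, arr[mid]=12 -> 12 > 8, search left half
lo=2 > hi=1, target 8 not found

Binary search determines that 8 is not in the array after 4 comparisons. The search space was exhausted without finding the target.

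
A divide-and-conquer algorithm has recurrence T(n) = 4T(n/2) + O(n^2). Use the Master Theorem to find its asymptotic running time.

Master Theorem for T(n) = 4T(n/2) + O(n^2):

a = 4, b = 2, c = 2
log_b(a) = log_2(4) = 2.0000

Case 2: c = 2 = log_2(4) = 2.0000
T(n) = O(n^2 log n) = O(n^2 log n)

For T(n) = 4T(n/2) + O(n^2): log_2(4) = 2.0000. This is Case 2 of the Master Theorem (c = log_b(a), equal work at all levels), giving O(n^2 log n).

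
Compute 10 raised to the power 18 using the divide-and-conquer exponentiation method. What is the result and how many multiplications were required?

Computing 10^18 by squaring (build up from 10^1; each line after the first costs one multiplication):

10^1 = 10
10^2 = (10^1)^2 = 10^2 = 100
10^4 = (10^2)^2 = 100^2 = 10000
10^8 = (10^4)^2 = 10000^2 = 100000000
10^9 = 10 * 10^8 = 10 * 100000000 = 1000000000
10^18 = (10^9)^2 = 1000000000^2 = 1000000000000000000

Result: 1000000000000000000
Multiplications needed: 5 (5 lines after 10^1)

10^18 = 1000000000000000000. Using exponentiation by squaring, this requires 5 multiplications. The key idea: if the exponent is even, square the half-power; if odd, multiply by the base once.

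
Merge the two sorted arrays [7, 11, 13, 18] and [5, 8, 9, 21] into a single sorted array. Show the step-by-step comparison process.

Merging process:

Compare 7 vs 5: take 5 from right. Merged: [5]
Compare 7 vs 8: take 7 from left. Merged: [5, 7]
Compare 11 vs 8: take 8 from right. Merged: [5, 7, 8]
Compare 11 vs 9: take 9 from right. Merged: [5, 7, 8, 9]
Compare 11 vs 21: take 11 from left. Merged: [5, 7, 8, 9, 11]
Compare 13 vs 21: take 13 from left. Merged: [5, 7, 8, 9, 11, 13]
Compare 18 vs 21: take 18 from left. Merged: [5, 7, 8, 9, 11, 13, 18]
Append remaining from right: [21]. Merged: [5, 7, 8, 9, 11, 13, 18, 21]

Final merged array: [5, 7, 8, 9, 11, 13, 18, 21]
Total comparisons: 7

The merged array is [5, 7, 8, 9, 11, 13, 18, 21], requiring 7 comparisons. The merge step runs in O(n) time where n is the total number of elements.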